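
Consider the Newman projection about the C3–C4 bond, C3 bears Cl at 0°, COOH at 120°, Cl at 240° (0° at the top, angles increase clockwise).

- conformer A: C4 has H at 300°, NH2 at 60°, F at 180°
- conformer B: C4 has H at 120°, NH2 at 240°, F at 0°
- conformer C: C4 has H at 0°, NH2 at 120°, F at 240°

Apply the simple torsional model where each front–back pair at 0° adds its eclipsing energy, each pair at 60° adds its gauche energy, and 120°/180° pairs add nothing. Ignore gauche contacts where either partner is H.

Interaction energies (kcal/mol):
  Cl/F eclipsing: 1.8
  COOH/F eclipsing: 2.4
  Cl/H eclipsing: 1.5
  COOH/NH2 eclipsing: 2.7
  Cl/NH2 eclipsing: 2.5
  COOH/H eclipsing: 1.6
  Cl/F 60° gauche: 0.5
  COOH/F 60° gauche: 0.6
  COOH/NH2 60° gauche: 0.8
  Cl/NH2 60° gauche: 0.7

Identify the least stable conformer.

A (staggered): Cl(0°)/NH2(60°) gauche 0.7; COOH(120°)/NH2(60°) gauche 0.8; COOH(120°)/F(180°) gauche 0.6; Cl(240°)/F(180°) gauche 0.5 → 2.6 kcal/mol.
B (eclipsed): Cl(0°)/F(0°) eclipsed 1.8; COOH(120°)/H(120°) eclipsed 1.6; Cl(240°)/NH2(240°) eclipsed 2.5 → 5.9 kcal/mol.
C (eclipsed): Cl(0°)/H(0°) eclipsed 1.5; COOH(120°)/NH2(120°) eclipsed 2.7; Cl(240°)/F(240°) eclipsed 1.8 → 6.0 kcal/mol.
C has the highest total (6.0 kcal/mol).

C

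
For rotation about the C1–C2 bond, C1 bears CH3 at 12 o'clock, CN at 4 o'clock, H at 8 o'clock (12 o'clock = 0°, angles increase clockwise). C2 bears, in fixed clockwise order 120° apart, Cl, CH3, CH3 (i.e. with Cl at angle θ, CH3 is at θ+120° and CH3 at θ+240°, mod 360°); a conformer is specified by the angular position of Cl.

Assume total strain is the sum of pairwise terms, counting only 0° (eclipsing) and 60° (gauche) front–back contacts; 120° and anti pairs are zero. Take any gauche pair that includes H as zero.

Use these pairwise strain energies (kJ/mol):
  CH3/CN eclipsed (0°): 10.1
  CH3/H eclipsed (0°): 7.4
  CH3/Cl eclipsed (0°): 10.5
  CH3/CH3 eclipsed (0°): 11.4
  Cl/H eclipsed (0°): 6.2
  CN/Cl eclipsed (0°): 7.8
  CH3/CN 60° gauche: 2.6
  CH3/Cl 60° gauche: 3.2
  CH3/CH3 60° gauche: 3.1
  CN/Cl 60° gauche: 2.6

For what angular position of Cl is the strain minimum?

180°

Cl at 0° (eclipsed): CH3(0°)/Cl(0°) eclipsed 10.5; CN(120°)/CH3(120°) eclipsed 10.1; H(240°)/CH3(240°) eclipsed 7.4 → 28.0 kJ/mol.
Cl at 60° (staggered): CH3(0°)/Cl(60°) gauche 3.2; CH3(0°)/CH3(300°) gauche 3.1; CN(120°)/Cl(60°) gauche 2.6; CN(120°)/CH3(180°) gauche 2.6 → 11.5 kJ/mol.
Cl at 120° (eclipsed): CH3(0°)/CH3(0°) eclipsed 11.4; CN(120°)/Cl(120°) eclipsed 7.8; H(240°)/CH3(240°) eclipsed 7.4 → 26.6 kJ/mol.
Cl at 180° (staggered): CH3(0°)/CH3(300°) gauche 3.1; CH3(0°)/CH3(60°) gauche 3.1; CN(120°)/Cl(180°) gauche 2.6; CN(120°)/CH3(60°) gauche 2.6 → 11.4 kJ/mol.
Cl at 240° (eclipsed): CH3(0°)/CH3(0°) eclipsed 11.4; CN(120°)/CH3(120°) eclipsed 10.1; H(240°)/Cl(240°) eclipsed 6.2 → 27.7 kJ/mol.
Cl at 300° (staggered): CH3(0°)/Cl(300°) gauche 3.2; CH3(0°)/CH3(60°) gauche 3.1; CN(120°)/CH3(60°) gauche 2.6; CN(120°)/CH3(180°) gauche 2.6 → 11.5 kJ/mol.
The minimum (11.4 kJ/mol) occurs with Cl at 180°.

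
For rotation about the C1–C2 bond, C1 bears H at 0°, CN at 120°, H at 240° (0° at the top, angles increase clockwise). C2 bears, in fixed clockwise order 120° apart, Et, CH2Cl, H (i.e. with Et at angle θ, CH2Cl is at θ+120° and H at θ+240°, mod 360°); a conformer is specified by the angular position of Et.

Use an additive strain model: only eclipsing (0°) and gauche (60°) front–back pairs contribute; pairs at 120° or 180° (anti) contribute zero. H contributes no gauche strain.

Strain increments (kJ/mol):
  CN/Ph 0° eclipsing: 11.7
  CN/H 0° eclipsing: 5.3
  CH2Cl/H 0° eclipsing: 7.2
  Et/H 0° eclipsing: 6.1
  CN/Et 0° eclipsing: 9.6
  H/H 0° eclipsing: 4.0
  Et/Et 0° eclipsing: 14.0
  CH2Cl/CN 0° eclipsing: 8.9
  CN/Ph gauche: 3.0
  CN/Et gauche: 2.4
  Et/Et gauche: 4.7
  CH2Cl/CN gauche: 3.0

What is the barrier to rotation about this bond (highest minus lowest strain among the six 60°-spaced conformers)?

Et at 0° (eclipsed): H–Et eclipsed, CN–CH2Cl eclipsed, H–H eclipsed; 6.1 + 8.9 + 4.0 = 19.0 kJ/mol.
Et at 60° (staggered): CN–Et gauche, CN–CH2Cl gauche; 2.4 + 3.0 = 5.4 kJ/mol.
Et at 120° (eclipsed): H–H eclipsed, CN–Et eclipsed, H–CH2Cl eclipsed; 4.0 + 9.6 + 7.2 = 20.8 kJ/mol.
Et at 180° (staggered): CN–Et gauche; 2.4 = 2.4 kJ/mol.
Et at 240° (eclipsed): H–CH2Cl eclipsed, CN–H eclipsed, H–Et eclipsed; 7.2 + 5.3 + 6.1 = 18.6 kJ/mol.
Et at 300° (staggered): CN–CH2Cl gauche; 3.0 = 3.0 kJ/mol.
Max at 120° (20.8 kJ/mol), min at 180° (2.4 kJ/mol); barrier = 18.4 kJ/mol.

18.4 kJ/mol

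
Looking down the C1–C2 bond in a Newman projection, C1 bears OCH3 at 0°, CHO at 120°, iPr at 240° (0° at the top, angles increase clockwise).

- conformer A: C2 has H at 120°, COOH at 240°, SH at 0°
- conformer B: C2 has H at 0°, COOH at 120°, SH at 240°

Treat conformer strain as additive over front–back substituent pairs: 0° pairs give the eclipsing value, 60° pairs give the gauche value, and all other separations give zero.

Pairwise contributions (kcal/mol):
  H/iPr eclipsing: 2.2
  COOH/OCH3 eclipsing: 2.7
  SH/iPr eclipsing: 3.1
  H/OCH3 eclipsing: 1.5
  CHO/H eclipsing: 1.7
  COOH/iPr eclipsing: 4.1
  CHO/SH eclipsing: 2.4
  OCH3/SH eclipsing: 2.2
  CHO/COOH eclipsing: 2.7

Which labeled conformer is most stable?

B

A is eclipsed. OCH3 at 0° is eclipsed with SH at 0° (2.2); CHO at 120° is eclipsed with H at 120° (1.7); iPr at 240° is eclipsed with COOH at 240° (4.1). Total 8.0 kcal/mol.
B is eclipsed. OCH3 at 0° is eclipsed with H at 0° (1.5); CHO at 120° is eclipsed with COOH at 120° (2.7); iPr at 240° is eclipsed with SH at 240° (3.1). Total 7.3 kcal/mol.
B has the lowest total (7.3 kcal/mol).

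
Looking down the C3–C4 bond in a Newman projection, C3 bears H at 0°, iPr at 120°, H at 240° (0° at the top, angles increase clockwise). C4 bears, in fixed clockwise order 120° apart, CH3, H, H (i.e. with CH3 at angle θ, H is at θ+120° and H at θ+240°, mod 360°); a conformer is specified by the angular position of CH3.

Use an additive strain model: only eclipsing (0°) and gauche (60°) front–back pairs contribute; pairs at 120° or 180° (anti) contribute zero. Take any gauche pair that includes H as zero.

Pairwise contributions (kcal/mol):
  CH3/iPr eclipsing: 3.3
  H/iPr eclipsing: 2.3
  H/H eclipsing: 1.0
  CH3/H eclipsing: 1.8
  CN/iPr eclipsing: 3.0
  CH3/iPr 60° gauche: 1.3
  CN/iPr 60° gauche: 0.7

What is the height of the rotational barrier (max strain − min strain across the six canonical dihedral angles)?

CH3 at 0° is eclipsed. H at 0° is eclipsed with CH3 at 0° (1.8); iPr at 120° is eclipsed with H at 120° (2.3); H at 240° is eclipsed with H at 240° (1.0). Total 5.1 kcal/mol.
CH3 at 60° is staggered. iPr at 120° is gauche with CH3 at 60° (1.3). Total 1.3 kcal/mol.
CH3 at 120° is eclipsed. H at 0° is eclipsed with H at 0° (1.0); iPr at 120° is eclipsed with CH3 at 120° (3.3); H at 240° is eclipsed with H at 240° (1.0). Total 5.3 kcal/mol.
CH3 at 180° is staggered. iPr at 120° is gauche with CH3 at 180° (1.3). Total 1.3 kcal/mol.
CH3 at 240° is eclipsed. H at 0° is eclipsed with H at 0° (1.0); iPr at 120° is eclipsed with H at 120° (2.3); H at 240° is eclipsed with CH3 at 240° (1.8). Total 5.1 kcal/mol.
CH3 at 300° (staggered): no non-H gauche contacts → 0.0 kcal/mol.
Max at 120° (5.3 kcal/mol), min at 300° (0.0 kcal/mol); barrier = 5.3 kcal/mol.

5.3 kcal/mol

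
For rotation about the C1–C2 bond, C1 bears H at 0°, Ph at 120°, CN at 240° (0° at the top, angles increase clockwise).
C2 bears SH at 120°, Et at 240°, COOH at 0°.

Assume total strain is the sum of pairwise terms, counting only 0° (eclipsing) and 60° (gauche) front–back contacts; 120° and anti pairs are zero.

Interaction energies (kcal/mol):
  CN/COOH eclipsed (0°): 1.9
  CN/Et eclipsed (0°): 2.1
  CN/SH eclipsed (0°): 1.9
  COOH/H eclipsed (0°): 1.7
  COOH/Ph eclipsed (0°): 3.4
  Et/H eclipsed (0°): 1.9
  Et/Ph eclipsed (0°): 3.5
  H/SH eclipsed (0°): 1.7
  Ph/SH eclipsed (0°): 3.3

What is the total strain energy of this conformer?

7.1 kcal/mol

This conformer is eclipsed. H at 0° is eclipsed with COOH at 0° (1.7); Ph at 120° is eclipsed with SH at 120° (3.3); CN at 240° is eclipsed with Et at 240° (2.1). Total 7.1 kcal/mol.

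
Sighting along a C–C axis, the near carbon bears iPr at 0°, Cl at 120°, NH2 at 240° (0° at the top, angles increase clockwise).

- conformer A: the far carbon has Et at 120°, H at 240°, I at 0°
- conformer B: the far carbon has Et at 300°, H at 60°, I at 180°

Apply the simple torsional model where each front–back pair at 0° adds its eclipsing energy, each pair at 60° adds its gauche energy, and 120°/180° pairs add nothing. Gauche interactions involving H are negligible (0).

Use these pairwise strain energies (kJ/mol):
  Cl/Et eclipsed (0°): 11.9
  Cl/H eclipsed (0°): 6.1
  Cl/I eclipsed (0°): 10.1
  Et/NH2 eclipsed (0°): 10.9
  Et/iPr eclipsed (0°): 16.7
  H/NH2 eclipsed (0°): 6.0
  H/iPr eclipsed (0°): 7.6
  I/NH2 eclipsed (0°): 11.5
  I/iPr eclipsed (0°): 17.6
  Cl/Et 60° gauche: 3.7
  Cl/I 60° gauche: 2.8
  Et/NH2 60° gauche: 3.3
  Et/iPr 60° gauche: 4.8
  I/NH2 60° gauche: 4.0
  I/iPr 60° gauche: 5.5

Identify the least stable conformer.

A (eclipsed): iPr(0°)/I(0°) eclipsed 17.6; Cl(120°)/Et(120°) eclipsed 11.9; NH2(240°)/H(240°) eclipsed 6.0 → 35.5 kJ/mol.
B (staggered): iPr(0°)/Et(300°) gauche 4.8; Cl(120°)/I(180°) gauche 2.8; NH2(240°)/Et(300°) gauche 3.3; NH2(240°)/I(180°) gauche 4.0 → 14.9 kJ/mol.
A has the highest total (35.5 kJ/mol).

A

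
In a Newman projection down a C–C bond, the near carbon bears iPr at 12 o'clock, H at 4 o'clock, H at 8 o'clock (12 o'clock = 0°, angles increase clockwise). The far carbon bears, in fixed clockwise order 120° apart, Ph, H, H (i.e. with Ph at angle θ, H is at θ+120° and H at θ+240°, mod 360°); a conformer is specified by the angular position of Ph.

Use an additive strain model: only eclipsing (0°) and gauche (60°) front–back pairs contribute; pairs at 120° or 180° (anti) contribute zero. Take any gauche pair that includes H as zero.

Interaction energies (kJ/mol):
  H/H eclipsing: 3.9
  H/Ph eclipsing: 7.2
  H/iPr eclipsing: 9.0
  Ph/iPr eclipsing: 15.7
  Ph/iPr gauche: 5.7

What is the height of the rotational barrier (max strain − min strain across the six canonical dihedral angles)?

23.5 kJ/mol

Ph at 0° is eclipsed. iPr at 0° is eclipsed with Ph at 0° (15.7); H at 120° is eclipsed with H at 120° (3.9); H at 240° is eclipsed with H at 240° (3.9). Total 23.5 kJ/mol.
Ph at 60° is staggered. iPr at 0° is gauche with Ph at 60° (5.7). Total 5.7 kJ/mol.
Ph at 120° is eclipsed. iPr at 0° is eclipsed with H at 0° (9.0); H at 120° is eclipsed with Ph at 120° (7.2); H at 240° is eclipsed with H at 240° (3.9). Total 20.1 kJ/mol.
Ph at 180° (staggered): no non-H gauche contacts → 0.0 kJ/mol.
Ph at 240° is eclipsed. iPr at 0° is eclipsed with H at 0° (9.0); H at 120° is eclipsed with H at 120° (3.9); H at 240° is eclipsed with Ph at 240° (7.2). Total 20.1 kJ/mol.
Ph at 300° is staggered. iPr at 0° is gauche with Ph at 300° (5.7). Total 5.7 kJ/mol.
Max at 0° (23.5 kJ/mol), min at 180° (0.0 kJ/mol); barrier = 23.5 kJ/mol.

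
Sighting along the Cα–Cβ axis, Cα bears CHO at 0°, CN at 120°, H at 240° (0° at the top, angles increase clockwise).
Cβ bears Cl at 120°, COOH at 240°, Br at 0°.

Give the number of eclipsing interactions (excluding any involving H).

2

Non-H eclipsing pairs: CHO(0°)/Br(0°); CN(120°)/Cl(120°) — 2 interactions.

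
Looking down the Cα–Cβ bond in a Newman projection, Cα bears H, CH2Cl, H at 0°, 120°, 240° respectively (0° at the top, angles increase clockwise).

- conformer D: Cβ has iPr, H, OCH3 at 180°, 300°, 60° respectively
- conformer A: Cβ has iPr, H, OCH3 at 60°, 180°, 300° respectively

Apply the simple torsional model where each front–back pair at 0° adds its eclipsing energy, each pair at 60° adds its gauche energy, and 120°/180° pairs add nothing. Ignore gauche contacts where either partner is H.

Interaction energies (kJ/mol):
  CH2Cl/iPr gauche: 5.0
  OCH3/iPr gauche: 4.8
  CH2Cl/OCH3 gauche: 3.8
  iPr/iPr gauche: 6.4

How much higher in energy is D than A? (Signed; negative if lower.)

D (staggered): CH2Cl–iPr gauche, CH2Cl–OCH3 gauche; 5.0 + 3.8 = 8.8 kJ/mol.
A (staggered): CH2Cl–iPr gauche; 5.0 = 5.0 kJ/mol.
E(D) − E(A) = 8.8 − 5.0 = +3.8 kJ/mol.

+3.8 kJ/mol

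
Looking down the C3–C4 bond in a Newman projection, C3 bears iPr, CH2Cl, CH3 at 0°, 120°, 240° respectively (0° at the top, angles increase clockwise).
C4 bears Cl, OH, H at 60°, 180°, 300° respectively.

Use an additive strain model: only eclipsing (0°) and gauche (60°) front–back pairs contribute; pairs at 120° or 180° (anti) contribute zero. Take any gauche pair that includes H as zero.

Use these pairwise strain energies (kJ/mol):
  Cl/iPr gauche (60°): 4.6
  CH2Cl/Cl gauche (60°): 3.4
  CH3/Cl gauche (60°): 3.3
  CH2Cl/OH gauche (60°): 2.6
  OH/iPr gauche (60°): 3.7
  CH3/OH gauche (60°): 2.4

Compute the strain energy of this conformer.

13.0 kJ/mol

This conformer (staggered): iPr(0°)/Cl(60°) gauche 4.6; CH2Cl(120°)/Cl(60°) gauche 3.4; CH2Cl(120°)/OH(180°) gauche 2.6; CH3(240°)/OH(180°) gauche 2.4 → 13.0 kJ/mol.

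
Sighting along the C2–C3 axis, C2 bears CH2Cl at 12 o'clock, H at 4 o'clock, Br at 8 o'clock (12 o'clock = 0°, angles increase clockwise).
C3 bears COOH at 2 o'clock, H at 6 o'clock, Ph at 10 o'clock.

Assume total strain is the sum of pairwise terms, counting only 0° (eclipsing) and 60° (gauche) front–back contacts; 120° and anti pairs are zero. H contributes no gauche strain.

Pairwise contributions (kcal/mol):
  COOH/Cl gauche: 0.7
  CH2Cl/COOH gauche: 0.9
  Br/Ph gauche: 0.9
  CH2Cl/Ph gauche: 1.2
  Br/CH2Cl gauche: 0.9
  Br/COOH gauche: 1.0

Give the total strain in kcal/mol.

3.0 kcal/mol

This conformer (staggered): CH2Cl–COOH gauche, CH2Cl–Ph gauche, Br–Ph gauche; 0.9 + 1.2 + 0.9 = 3.0 kcal/mol.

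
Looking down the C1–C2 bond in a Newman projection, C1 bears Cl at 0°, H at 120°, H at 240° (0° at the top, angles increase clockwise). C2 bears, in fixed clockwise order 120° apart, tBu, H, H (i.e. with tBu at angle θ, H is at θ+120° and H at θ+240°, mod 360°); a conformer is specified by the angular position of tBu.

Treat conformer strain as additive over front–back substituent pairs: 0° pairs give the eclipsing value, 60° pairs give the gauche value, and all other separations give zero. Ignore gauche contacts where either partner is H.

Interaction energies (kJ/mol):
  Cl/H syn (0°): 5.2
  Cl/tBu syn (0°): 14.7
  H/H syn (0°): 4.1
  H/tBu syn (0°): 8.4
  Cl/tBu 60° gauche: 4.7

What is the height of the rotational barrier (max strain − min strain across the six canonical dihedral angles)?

tBu at 0° (eclipsed): Cl(0°)/tBu(0°) eclipsed 14.7; H(120°)/H(120°) eclipsed 4.1; H(240°)/H(240°) eclipsed 4.1 → 22.9 kJ/mol.
tBu at 60° (staggered): Cl(0°)/tBu(60°) gauche 4.7 → 4.7 kJ/mol.
tBu at 120° (eclipsed): Cl(0°)/H(0°) eclipsed 5.2; H(120°)/tBu(120°) eclipsed 8.4; H(240°)/H(240°) eclipsed 4.1 → 17.7 kJ/mol.
tBu at 180° (staggered): no non-H gauche contacts → 0.0 kJ/mol.
tBu at 240° (eclipsed): Cl(0°)/H(0°) eclipsed 5.2; H(120°)/H(120°) eclipsed 4.1; H(240°)/tBu(240°) eclipsed 8.4 → 17.7 kJ/mol.
tBu at 300° (staggered): Cl(0°)/tBu(300°) gauche 4.7 → 4.7 kJ/mol.
Max at 0° (22.9 kJ/mol), min at 180° (0.0 kJ/mol); barrier = 22.9 kJ/mol.

22.9 kJ/mol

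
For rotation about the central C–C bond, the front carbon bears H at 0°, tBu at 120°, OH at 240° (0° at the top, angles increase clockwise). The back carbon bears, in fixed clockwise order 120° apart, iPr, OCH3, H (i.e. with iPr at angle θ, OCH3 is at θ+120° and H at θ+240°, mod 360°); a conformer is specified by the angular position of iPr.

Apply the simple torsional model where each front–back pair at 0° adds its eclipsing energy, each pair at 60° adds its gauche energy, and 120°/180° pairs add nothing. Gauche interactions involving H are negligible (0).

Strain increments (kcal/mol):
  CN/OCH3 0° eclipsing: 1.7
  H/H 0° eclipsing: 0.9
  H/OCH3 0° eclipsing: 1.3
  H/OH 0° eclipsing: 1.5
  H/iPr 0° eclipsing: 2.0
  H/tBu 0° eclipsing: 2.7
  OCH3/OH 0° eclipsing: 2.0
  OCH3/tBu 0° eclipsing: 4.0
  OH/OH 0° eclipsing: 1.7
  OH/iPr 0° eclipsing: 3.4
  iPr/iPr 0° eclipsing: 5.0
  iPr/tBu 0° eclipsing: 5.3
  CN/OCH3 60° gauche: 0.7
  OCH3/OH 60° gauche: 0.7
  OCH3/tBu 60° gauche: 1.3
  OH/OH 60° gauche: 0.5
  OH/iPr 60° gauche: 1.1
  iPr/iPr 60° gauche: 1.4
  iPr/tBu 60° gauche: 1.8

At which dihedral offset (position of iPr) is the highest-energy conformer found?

120°

iPr at 0° (eclipsed): H(0°)/iPr(0°) eclipsed 2.0; tBu(120°)/OCH3(120°) eclipsed 4.0; OH(240°)/H(240°) eclipsed 1.5 → 7.5 kcal/mol.
iPr at 60° (staggered): tBu(120°)/iPr(60°) gauche 1.8; tBu(120°)/OCH3(180°) gauche 1.3; OH(240°)/OCH3(180°) gauche 0.7 → 3.8 kcal/mol.
iPr at 120° (eclipsed): H(0°)/H(0°) eclipsed 0.9; tBu(120°)/iPr(120°) eclipsed 5.3; OH(240°)/OCH3(240°) eclipsed 2.0 → 8.2 kcal/mol.
iPr at 180° (staggered): tBu(120°)/iPr(180°) gauche 1.8; OH(240°)/iPr(180°) gauche 1.1; OH(240°)/OCH3(300°) gauche 0.7 → 3.6 kcal/mol.
iPr at 240° (eclipsed): H(0°)/OCH3(0°) eclipsed 1.3; tBu(120°)/H(120°) eclipsed 2.7; OH(240°)/iPr(240°) eclipsed 3.4 → 7.4 kcal/mol.
iPr at 300° (staggered): tBu(120°)/OCH3(60°) gauche 1.3; OH(240°)/iPr(300°) gauche 1.1 → 2.4 kcal/mol.
The maximum (8.2 kcal/mol) occurs with iPr at 120°.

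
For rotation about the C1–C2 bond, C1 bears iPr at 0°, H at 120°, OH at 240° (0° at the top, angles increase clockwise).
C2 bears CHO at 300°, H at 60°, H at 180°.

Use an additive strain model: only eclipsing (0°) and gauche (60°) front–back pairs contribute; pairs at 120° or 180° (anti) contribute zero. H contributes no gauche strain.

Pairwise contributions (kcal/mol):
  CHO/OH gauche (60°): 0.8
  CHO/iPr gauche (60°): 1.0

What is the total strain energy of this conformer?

This conformer is staggered. iPr at 0° is gauche with CHO at 300° (1.0); OH at 240° is gauche with CHO at 300° (0.8). Total 1.8 kcal/mol.

1.8 kcal/mol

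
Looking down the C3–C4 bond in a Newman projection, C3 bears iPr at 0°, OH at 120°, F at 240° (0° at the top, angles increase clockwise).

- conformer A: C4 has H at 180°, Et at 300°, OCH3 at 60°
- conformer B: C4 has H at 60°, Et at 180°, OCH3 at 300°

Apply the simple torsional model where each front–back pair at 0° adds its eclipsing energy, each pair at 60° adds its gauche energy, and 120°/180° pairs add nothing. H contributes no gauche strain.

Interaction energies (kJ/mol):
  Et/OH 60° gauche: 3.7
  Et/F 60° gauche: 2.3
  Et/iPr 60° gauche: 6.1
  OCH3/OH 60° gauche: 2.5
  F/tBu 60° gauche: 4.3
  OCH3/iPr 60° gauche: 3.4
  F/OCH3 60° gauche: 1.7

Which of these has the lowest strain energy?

A (staggered): iPr(0°)/Et(300°) gauche 6.1; iPr(0°)/OCH3(60°) gauche 3.4; OH(120°)/OCH3(60°) gauche 2.5; F(240°)/Et(300°) gauche 2.3 → 14.3 kJ/mol.
B (staggered): iPr(0°)/OCH3(300°) gauche 3.4; OH(120°)/Et(180°) gauche 3.7; F(240°)/Et(180°) gauche 2.3; F(240°)/OCH3(300°) gauche 1.7 → 11.1 kJ/mol.
B has the lowest total (11.1 kJ/mol).

B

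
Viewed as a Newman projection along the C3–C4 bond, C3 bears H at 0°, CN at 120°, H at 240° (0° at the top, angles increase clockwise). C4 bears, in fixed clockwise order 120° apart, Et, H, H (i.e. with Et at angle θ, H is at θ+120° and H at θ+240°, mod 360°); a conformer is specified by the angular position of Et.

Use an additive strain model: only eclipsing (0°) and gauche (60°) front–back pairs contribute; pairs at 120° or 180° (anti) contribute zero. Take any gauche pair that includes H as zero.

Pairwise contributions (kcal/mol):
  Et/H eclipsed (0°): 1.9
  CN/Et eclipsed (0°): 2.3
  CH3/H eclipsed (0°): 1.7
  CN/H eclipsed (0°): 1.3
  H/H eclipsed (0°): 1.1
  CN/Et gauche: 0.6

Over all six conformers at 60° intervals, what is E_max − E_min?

4.5 kcal/mol

Et at 0° (eclipsed): H–Et eclipsed, CN–H eclipsed, H–H eclipsed; 1.9 + 1.3 + 1.1 = 4.3 kcal/mol.
Et at 60° (staggered): CN–Et gauche; 0.6 = 0.6 kcal/mol.
Et at 120° (eclipsed): H–H eclipsed, CN–Et eclipsed, H–H eclipsed; 1.1 + 2.3 + 1.1 = 4.5 kcal/mol.
Et at 180° (staggered): CN–Et gauche; 0.6 = 0.6 kcal/mol.
Et at 240° (eclipsed): H–H eclipsed, CN–H eclipsed, H–Et eclipsed; 1.1 + 1.3 + 1.9 = 4.3 kcal/mol.
Et at 300° (staggered): no non-H gauche contacts → 0.0 kcal/mol.
Max at 120° (4.5 kcal/mol), min at 300° (0.0 kcal/mol); barrier = 4.5 kcal/mol.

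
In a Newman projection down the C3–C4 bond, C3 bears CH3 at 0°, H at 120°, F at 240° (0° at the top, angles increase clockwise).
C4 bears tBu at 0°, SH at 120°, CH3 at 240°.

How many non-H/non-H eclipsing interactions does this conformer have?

Non-H eclipsing pairs: CH3(0°)/tBu(0°); F(240°)/CH3(240°) — 2 interactions.

2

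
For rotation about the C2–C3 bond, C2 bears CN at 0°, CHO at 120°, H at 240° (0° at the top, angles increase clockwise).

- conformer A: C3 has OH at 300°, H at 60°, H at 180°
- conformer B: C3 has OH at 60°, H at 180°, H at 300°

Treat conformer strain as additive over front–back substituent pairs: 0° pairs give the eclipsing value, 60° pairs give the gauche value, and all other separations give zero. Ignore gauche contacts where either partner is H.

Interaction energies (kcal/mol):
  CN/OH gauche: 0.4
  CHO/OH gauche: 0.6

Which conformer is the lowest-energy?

A is staggered. CN at 0° is gauche with OH at 300° (0.4). Total 0.4 kcal/mol.
B is staggered. CN at 0° is gauche with OH at 60° (0.4); CHO at 120° is gauche with OH at 60° (0.6). Total 1.0 kcal/mol.
A has the lowest total (0.4 kcal/mol).

A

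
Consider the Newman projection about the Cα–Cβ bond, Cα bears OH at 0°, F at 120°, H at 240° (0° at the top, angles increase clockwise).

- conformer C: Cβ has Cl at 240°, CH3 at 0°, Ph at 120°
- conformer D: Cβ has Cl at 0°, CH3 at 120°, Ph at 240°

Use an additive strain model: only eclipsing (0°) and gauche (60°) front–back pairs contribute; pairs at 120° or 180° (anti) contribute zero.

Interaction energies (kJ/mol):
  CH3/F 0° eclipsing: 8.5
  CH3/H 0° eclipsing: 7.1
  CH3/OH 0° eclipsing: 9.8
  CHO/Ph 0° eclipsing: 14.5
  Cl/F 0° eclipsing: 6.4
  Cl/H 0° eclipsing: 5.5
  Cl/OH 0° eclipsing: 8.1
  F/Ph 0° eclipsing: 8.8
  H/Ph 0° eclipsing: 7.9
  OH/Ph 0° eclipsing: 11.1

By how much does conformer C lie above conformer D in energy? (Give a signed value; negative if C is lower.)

C (eclipsed): OH(0°)/CH3(0°) eclipsed 9.8; F(120°)/Ph(120°) eclipsed 8.8; H(240°)/Cl(240°) eclipsed 5.5 → 24.1 kJ/mol.
D (eclipsed): OH(0°)/Cl(0°) eclipsed 8.1; F(120°)/CH3(120°) eclipsed 8.5; H(240°)/Ph(240°) eclipsed 7.9 → 24.5 kJ/mol.
E(C) − E(D) = 24.1 − 24.5 = -0.4 kJ/mol.

-0.4 kJ/mol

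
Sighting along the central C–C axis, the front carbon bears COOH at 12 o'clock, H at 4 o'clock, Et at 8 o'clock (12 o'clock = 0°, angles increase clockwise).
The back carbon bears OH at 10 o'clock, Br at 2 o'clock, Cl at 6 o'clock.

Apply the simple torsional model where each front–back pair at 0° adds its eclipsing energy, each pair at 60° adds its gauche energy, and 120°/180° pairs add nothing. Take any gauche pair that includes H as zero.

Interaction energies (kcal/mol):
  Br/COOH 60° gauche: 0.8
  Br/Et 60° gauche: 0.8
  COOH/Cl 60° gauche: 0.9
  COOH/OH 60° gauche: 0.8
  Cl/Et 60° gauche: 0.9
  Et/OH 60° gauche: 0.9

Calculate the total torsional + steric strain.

3.4 kcal/mol

This conformer (staggered): COOH–OH gauche, COOH–Br gauche, Et–OH gauche, Et–Cl gauche; 0.8 + 0.8 + 0.9 + 0.9 = 3.4 kcal/mol.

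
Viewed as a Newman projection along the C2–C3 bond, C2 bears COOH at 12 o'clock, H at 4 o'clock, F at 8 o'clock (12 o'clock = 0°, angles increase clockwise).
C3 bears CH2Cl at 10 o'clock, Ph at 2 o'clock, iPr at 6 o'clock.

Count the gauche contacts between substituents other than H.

Non-H gauche pairs: COOH(0°)/CH2Cl(300°); COOH(0°)/Ph(60°); F(240°)/CH2Cl(300°); F(240°)/iPr(180°) — 4 interactions.

4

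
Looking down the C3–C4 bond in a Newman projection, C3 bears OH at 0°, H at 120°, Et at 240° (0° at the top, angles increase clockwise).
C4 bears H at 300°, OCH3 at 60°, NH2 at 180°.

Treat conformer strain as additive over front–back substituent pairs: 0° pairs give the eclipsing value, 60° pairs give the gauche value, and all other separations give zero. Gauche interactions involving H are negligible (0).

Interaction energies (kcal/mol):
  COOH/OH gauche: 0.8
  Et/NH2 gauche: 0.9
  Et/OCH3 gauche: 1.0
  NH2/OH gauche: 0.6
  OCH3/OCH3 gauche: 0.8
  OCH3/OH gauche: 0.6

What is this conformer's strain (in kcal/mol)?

This conformer is staggered. OH at 0° is gauche with OCH3 at 60° (0.6); Et at 240° is gauche with NH2 at 180° (0.9). Total 1.5 kcal/mol.

1.5 kcal/mol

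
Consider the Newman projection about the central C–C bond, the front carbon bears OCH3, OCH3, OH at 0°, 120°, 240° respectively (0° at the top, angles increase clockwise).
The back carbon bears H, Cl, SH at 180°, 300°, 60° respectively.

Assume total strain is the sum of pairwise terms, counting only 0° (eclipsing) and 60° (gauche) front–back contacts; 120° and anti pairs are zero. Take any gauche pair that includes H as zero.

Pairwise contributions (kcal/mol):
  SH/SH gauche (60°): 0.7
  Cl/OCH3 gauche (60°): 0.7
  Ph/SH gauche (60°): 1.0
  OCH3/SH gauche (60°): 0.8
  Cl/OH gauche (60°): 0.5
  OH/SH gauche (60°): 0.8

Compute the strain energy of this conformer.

This conformer is staggered. OCH3 at 0° is gauche with Cl at 300° (0.7); OCH3 at 0° is gauche with SH at 60° (0.8); OCH3 at 120° is gauche with SH at 60° (0.8); OH at 240° is gauche with Cl at 300° (0.5). Total 2.8 kcal/mol.

2.8 kcal/mol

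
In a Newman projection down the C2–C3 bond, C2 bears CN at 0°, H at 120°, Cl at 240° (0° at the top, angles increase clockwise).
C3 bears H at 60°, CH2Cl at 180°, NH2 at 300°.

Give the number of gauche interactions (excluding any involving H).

Non-H gauche pairs: CN(0°)/NH2(300°); Cl(240°)/CH2Cl(180°); Cl(240°)/NH2(300°) — 3 interactions.

3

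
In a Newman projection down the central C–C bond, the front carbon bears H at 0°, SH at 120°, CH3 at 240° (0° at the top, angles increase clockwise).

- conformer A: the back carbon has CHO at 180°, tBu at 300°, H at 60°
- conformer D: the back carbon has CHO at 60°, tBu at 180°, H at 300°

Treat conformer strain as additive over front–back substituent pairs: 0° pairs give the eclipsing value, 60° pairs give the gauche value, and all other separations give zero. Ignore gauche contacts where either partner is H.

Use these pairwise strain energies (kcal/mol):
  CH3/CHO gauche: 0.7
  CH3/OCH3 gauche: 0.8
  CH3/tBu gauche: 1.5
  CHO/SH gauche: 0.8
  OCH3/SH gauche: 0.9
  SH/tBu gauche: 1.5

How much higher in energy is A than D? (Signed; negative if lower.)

-0.8 kcal/mol

A is staggered. SH at 120° is gauche with CHO at 180° (0.8); CH3 at 240° is gauche with CHO at 180° (0.7); CH3 at 240° is gauche with tBu at 300° (1.5). Total 3.0 kcal/mol.
D is staggered. SH at 120° is gauche with CHO at 60° (0.8); SH at 120° is gauche with tBu at 180° (1.5); CH3 at 240° is gauche with tBu at 180° (1.5). Total 3.8 kcal/mol.
E(A) − E(D) = 3.0 − 3.8 = -0.8 kcal/mol.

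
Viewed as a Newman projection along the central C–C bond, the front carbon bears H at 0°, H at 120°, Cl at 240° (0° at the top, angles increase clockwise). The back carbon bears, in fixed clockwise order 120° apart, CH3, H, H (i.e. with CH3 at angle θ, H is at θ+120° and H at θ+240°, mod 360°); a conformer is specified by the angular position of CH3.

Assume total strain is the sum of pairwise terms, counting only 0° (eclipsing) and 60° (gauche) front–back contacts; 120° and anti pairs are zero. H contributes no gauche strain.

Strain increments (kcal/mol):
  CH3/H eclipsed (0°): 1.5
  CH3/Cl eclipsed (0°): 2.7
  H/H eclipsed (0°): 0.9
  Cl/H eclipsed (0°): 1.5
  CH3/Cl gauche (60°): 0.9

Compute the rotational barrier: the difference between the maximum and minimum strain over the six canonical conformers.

CH3 at 0° (eclipsed): H–CH3 eclipsed, H–H eclipsed, Cl–H eclipsed; 1.5 + 0.9 + 1.5 = 3.9 kcal/mol.
CH3 at 60° (staggered): no non-H gauche contacts → 0.0 kcal/mol.
CH3 at 120° (eclipsed): H–H eclipsed, H–CH3 eclipsed, Cl–H eclipsed; 0.9 + 1.5 + 1.5 = 3.9 kcal/mol.
CH3 at 180° (staggered): Cl–CH3 gauche; 0.9 = 0.9 kcal/mol.
CH3 at 240° (eclipsed): H–H eclipsed, H–H eclipsed, Cl–CH3 eclipsed; 0.9 + 0.9 + 2.7 = 4.5 kcal/mol.
CH3 at 300° (staggered): Cl–CH3 gauche; 0.9 = 0.9 kcal/mol.
Max at 240° (4.5 kcal/mol), min at 60° (0.0 kcal/mol); barrier = 4.5 kcal/mol.

4.5 kcal/mol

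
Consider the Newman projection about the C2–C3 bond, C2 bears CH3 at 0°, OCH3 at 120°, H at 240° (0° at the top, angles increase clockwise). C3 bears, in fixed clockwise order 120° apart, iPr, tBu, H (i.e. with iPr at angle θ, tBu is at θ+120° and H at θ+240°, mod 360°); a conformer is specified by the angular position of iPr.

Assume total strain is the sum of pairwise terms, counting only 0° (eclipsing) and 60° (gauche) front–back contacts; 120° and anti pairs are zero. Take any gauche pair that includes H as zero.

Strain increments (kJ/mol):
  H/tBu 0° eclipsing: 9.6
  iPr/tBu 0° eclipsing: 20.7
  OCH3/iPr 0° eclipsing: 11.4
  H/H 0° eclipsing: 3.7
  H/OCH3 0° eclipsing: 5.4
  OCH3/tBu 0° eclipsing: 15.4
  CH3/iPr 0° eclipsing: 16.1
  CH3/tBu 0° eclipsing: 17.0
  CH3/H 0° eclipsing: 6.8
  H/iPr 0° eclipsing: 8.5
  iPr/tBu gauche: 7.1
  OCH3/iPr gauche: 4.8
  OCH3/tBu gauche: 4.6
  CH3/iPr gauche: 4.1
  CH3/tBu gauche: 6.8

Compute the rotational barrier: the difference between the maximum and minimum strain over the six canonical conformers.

iPr at 0° (eclipsed): CH3–iPr eclipsed, OCH3–tBu eclipsed, H–H eclipsed; 16.1 + 15.4 + 3.7 = 35.2 kJ/mol.
iPr at 60° (staggered): CH3–iPr gauche, OCH3–iPr gauche, OCH3–tBu gauche; 4.1 + 4.8 + 4.6 = 13.5 kJ/mol.
iPr at 120° (eclipsed): CH3–H eclipsed, OCH3–iPr eclipsed, H–tBu eclipsed; 6.8 + 11.4 + 9.6 = 27.8 kJ/mol.
iPr at 180° (staggered): CH3–tBu gauche, OCH3–iPr gauche; 6.8 + 4.8 = 11.6 kJ/mol.
iPr at 240° (eclipsed): CH3–tBu eclipsed, OCH3–H eclipsed, H–iPr eclipsed; 17.0 + 5.4 + 8.5 = 30.9 kJ/mol.
iPr at 300° (staggered): CH3–iPr gauche, CH3–tBu gauche, OCH3–tBu gauche; 4.1 + 6.8 + 4.6 = 15.5 kJ/mol.
Max at 0° (35.2 kJ/mol), min at 180° (11.6 kJ/mol); barrier = 23.6 kJ/mol.

23.6 kJ/mol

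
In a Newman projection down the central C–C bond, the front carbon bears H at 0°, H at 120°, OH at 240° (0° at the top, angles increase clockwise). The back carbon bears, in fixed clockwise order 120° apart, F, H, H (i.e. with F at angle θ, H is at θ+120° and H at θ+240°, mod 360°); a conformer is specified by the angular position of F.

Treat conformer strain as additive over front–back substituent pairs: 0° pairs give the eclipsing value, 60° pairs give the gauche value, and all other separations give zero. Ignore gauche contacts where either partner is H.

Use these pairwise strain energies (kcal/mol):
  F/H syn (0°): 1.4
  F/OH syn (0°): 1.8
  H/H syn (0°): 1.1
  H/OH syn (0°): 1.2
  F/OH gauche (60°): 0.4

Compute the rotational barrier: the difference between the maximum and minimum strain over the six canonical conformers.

4.0 kcal/mol

F at 0° is eclipsed. H at 0° is eclipsed with F at 0° (1.4); H at 120° is eclipsed with H at 120° (1.1); OH at 240° is eclipsed with H at 240° (1.2). Total 3.7 kcal/mol.
F at 60° (staggered): no non-H gauche contacts → 0.0 kcal/mol.
F at 120° is eclipsed. H at 0° is eclipsed with H at 0° (1.1); H at 120° is eclipsed with F at 120° (1.4); OH at 240° is eclipsed with H at 240° (1.2). Total 3.7 kcal/mol.
F at 180° is staggered. OH at 240° is gauche with F at 180° (0.4). Total 0.4 kcal/mol.
F at 240° is eclipsed. H at 0° is eclipsed with H at 0° (1.1); H at 120° is eclipsed with H at 120° (1.1); OH at 240° is eclipsed with F at 240° (1.8). Total 4.0 kcal/mol.
F at 300° is staggered. OH at 240° is gauche with F at 300° (0.4). Total 0.4 kcal/mol.
Max at 240° (4.0 kcal/mol), min at 60° (0.0 kcal/mol); barrier = 4.0 kcal/mol.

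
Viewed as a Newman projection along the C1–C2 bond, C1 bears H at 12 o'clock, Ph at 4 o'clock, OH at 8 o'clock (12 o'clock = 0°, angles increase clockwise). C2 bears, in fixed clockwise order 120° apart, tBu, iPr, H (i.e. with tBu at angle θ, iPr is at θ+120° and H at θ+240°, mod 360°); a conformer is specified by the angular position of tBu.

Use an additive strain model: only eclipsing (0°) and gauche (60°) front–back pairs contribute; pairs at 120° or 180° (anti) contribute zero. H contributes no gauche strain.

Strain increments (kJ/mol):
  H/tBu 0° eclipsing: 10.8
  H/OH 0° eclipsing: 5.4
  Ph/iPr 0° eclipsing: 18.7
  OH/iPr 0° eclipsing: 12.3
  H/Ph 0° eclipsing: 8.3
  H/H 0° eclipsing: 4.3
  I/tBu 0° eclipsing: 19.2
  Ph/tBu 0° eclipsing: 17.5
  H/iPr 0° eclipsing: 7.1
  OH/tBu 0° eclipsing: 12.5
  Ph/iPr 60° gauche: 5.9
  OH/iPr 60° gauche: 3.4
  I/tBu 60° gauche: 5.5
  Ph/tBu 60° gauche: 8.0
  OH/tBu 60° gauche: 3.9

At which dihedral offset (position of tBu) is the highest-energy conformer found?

0°

tBu at 0° (eclipsed): H(0°)/tBu(0°) eclipsed 10.8; Ph(120°)/iPr(120°) eclipsed 18.7; OH(240°)/H(240°) eclipsed 5.4 → 34.9 kJ/mol.
tBu at 60° (staggered): Ph(120°)/tBu(60°) gauche 8.0; Ph(120°)/iPr(180°) gauche 5.9; OH(240°)/iPr(180°) gauche 3.4 → 17.3 kJ/mol.
tBu at 120° (eclipsed): H(0°)/H(0°) eclipsed 4.3; Ph(120°)/tBu(120°) eclipsed 17.5; OH(240°)/iPr(240°) eclipsed 12.3 → 34.1 kJ/mol.
tBu at 180° (staggered): Ph(120°)/tBu(180°) gauche 8.0; OH(240°)/tBu(180°) gauche 3.9; OH(240°)/iPr(300°) gauche 3.4 → 15.3 kJ/mol.
tBu at 240° (eclipsed): H(0°)/iPr(0°) eclipsed 7.1; Ph(120°)/H(120°) eclipsed 8.3; OH(240°)/tBu(240°) eclipsed 12.5 → 27.9 kJ/mol.
tBu at 300° (staggered): Ph(120°)/iPr(60°) gauche 5.9; OH(240°)/tBu(300°) gauche 3.9 → 9.8 kJ/mol.
The maximum (34.9 kJ/mol) occurs with tBu at 0°.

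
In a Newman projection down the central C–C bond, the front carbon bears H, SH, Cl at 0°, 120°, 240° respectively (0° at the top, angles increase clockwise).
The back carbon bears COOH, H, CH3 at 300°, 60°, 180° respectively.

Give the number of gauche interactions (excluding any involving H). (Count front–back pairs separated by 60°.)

3

Non-H gauche pairs: SH(120°)/CH3(180°); Cl(240°)/COOH(300°); Cl(240°)/CH3(180°) — 3 interactions.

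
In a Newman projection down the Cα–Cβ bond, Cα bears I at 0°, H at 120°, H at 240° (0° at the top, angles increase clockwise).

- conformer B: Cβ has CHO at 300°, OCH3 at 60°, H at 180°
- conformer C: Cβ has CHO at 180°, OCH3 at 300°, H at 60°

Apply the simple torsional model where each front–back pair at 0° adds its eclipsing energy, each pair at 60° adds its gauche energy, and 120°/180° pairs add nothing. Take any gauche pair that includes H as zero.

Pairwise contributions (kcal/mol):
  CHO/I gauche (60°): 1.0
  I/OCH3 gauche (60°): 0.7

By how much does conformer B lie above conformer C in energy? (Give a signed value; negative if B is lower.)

+1.0 kcal/mol

B is staggered. I at 0° is gauche with CHO at 300° (1.0); I at 0° is gauche with OCH3 at 60° (0.7). Total 1.7 kcal/mol.
C is staggered. I at 0° is gauche with OCH3 at 300° (0.7). Total 0.7 kcal/mol.
E(B) − E(C) = 1.7 − 0.7 = +1.0 kcal/mol.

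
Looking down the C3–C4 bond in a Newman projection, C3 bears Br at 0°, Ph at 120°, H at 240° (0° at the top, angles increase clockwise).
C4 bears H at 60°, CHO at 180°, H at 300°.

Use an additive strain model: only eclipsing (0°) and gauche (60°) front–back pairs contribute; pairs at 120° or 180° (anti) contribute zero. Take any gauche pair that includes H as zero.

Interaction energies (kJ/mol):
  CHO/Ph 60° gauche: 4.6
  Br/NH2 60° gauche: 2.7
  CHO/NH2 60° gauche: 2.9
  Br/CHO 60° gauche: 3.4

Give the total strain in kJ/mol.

4.6 kJ/mol

This conformer (staggered): Ph(120°)/CHO(180°) gauche 4.6 → 4.6 kJ/mol.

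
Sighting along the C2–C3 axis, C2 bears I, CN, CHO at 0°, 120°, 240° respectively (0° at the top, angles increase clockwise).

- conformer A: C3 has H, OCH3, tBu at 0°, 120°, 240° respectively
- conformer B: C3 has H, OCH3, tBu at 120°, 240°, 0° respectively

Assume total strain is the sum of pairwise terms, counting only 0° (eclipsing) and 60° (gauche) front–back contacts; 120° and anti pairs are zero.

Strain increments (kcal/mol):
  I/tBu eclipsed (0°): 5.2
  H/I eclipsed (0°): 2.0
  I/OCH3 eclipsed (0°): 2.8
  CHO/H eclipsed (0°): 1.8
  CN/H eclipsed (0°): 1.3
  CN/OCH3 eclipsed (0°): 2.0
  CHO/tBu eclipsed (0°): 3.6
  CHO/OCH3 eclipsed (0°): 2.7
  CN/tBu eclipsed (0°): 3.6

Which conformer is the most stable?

A

A is eclipsed. I at 0° is eclipsed with H at 0° (2.0); CN at 120° is eclipsed with OCH3 at 120° (2.0); CHO at 240° is eclipsed with tBu at 240° (3.6). Total 7.6 kcal/mol.
B is eclipsed. I at 0° is eclipsed with tBu at 0° (5.2); CN at 120° is eclipsed with H at 120° (1.3); CHO at 240° is eclipsed with OCH3 at 240° (2.7). Total 9.2 kcal/mol.
A has the lowest total (7.6 kcal/mol).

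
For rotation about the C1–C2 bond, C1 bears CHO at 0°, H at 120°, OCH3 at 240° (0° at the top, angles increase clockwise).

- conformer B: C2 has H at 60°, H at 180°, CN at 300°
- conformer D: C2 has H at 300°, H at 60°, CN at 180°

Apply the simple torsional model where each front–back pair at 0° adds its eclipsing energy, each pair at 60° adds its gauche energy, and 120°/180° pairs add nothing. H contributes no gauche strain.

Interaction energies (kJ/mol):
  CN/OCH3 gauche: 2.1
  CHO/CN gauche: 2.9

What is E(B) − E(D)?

+2.9 kJ/mol

B is staggered. CHO at 0° is gauche with CN at 300° (2.9); OCH3 at 240° is gauche with CN at 300° (2.1). Total 5.0 kJ/mol.
D is staggered. OCH3 at 240° is gauche with CN at 180° (2.1). Total 2.1 kJ/mol.
E(B) − E(D) = 5.0 − 2.1 = +2.9 kJ/mol.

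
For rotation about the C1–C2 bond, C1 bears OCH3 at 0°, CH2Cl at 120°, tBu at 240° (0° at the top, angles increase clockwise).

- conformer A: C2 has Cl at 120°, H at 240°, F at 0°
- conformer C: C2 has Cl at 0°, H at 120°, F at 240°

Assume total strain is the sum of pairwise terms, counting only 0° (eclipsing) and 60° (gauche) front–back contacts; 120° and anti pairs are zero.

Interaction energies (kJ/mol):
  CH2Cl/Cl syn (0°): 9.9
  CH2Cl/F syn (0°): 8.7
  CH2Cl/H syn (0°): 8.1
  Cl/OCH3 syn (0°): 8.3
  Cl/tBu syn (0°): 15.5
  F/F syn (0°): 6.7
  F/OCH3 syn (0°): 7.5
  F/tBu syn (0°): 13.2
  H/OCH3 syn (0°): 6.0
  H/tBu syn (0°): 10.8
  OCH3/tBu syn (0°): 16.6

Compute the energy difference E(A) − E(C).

-1.4 kJ/mol

A is eclipsed. OCH3 at 0° is eclipsed with F at 0° (7.5); CH2Cl at 120° is eclipsed with Cl at 120° (9.9); tBu at 240° is eclipsed with H at 240° (10.8). Total 28.2 kJ/mol.
C is eclipsed. OCH3 at 0° is eclipsed with Cl at 0° (8.3); CH2Cl at 120° is eclipsed with H at 120° (8.1); tBu at 240° is eclipsed with F at 240° (13.2). Total 29.6 kJ/mol.
E(A) − E(C) = 28.2 − 29.6 = -1.4 kJ/mol.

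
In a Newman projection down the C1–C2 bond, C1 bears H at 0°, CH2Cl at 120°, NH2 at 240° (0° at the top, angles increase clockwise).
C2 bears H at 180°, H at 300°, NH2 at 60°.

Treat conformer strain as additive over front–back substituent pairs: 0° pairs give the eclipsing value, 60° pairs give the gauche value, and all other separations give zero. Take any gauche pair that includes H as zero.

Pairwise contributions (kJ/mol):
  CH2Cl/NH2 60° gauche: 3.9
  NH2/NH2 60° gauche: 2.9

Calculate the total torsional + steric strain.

This conformer is staggered. CH2Cl at 120° is gauche with NH2 at 60° (3.9). Total 3.9 kJ/mol.

3.9 kJ/mol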